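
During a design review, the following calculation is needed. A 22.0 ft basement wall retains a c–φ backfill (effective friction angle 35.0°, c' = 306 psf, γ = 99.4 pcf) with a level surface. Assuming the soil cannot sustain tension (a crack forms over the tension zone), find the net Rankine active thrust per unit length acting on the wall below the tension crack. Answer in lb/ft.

K_a = 0.2710; √K_a = 0.5206.
Tension-crack depth z_c = 2c/(γ√K_a) = 2×306/(99.4×0.5206) = 11.83 ft.
σ_a at base = K_a γ H − 2c√K_a = 0.2710×99.4×22.0 − 2×306×0.5206 = 274.0 psf.
P_a = ½ × 274.0 × (H − z_c) = 0.5×274.0×10.17 = 1394 lb/ft.

1390 lb/ft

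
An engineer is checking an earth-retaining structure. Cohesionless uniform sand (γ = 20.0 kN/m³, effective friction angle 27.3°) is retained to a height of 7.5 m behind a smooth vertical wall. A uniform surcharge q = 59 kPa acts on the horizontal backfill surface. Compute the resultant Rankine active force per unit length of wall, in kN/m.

373 kN/m

K_a = tan²(45° − φ/2) = 0.3711.
Soil triangle: ½ K_a γ H² = 0.5×0.3711×20.0×7.5² = 208.8 kN/m.
Surcharge rectangle: K_a q H = 0.3711×59×7.5 = 164.2 kN/m.
Total = 208.8 + 164.2 = 373.0 kN/m.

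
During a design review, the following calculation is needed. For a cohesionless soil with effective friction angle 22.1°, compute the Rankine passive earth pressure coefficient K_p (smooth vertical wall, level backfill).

K_p = (1 + sin φ)/(1 − sin φ) = tan²(45° + 22.1°/2) = 2.206.

2.21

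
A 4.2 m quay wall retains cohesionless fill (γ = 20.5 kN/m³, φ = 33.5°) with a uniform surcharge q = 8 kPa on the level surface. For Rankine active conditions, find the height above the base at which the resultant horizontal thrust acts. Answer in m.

K_a = 0.2887.
Triangular part P₁ = ½K_aγH² = 52.20 at H/3 = 1.400 m; rectangular part P₂ = K_a q H = 9.701 at H/2 = 2.100 m.
ȳ = (P₁·1.400 + P₂·2.100)/(P₁+P₂) = 1.510 m.

1.51 m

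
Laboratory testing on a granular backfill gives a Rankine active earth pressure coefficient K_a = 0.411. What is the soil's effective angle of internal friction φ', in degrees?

24.7°

K_a = tan²(45° − φ/2) ⇒ 45° − φ/2 = arctan(√0.411) = 32.66°.
φ = 2(45° − 32.66°) = 24.67°.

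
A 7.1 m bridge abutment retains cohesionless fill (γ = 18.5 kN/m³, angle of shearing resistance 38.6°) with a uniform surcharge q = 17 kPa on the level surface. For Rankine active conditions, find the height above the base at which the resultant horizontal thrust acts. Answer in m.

K_a = 0.2316.
Triangular part P₁ = ½K_aγH² = 108.0 at H/3 = 2.367 m; rectangular part P₂ = K_a q H = 27.96 at H/2 = 3.550 m.
ȳ = (P₁·2.367 + P₂·3.550)/(P₁+P₂) = 2.610 m.

2.61 m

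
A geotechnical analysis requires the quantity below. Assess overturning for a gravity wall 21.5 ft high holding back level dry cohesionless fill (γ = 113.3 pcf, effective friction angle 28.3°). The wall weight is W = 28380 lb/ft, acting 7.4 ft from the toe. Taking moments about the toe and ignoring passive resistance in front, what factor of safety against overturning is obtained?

3.14

K_a = tan²(45° − 28.3°/2) = 0.3568.
P_a = ½K_aγH² = 0.5×0.3568×113.3×21.5² = 9343 lb/ft, acting at H/3 = 7.167 ft above the base.
Overturning moment M_o = P_a × H/3 = 9343 × 7.167 = 66960.
Resisting moment M_r = W × 7.4 = 28380 × 7.4 = 210000.
FS_overturning = M_r/M_o = 210000/66960 = 3.137.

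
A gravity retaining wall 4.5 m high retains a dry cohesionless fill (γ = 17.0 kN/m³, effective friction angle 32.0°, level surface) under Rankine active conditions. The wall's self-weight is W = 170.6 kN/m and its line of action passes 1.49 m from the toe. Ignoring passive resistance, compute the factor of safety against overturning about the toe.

K_a = tan²(45° − 32.0°/2) = 0.3073.
P_a = ½K_aγH² = 0.5×0.3073×17.0×4.5² = 52.89 kN/m, acting at H/3 = 1.500 m above the base.
Overturning moment M_o = P_a × H/3 = 52.89 × 1.500 = 79.33.
Resisting moment M_r = W × 1.49 = 170.6 × 1.49 = 254.2.
FS_overturning = M_r/M_o = 254.2/79.33 = 3.204.

3.20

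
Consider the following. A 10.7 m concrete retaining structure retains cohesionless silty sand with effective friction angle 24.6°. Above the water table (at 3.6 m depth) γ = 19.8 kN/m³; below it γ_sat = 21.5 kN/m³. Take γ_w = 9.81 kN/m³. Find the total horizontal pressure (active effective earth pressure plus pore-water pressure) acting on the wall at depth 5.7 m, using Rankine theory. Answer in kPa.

K_a = (1 − sin φ)/(1 + sin φ) = 0.4121.
γ' = 21.5 − 9.81 = 11.69 kN/m³.
Effective vertical stress at 5.7 m: σ'_v = 19.8×3.6 + 11.69×2.10 = 95.83 kPa.
σ'_h = K_a σ'_v = 0.4121 × 95.83 = 39.50 kPa; u = γ_w × 2.10 = 20.60 kPa.
Total σ_h = 39.50 + 20.60 = 60.10 kPa.

60.1 kPa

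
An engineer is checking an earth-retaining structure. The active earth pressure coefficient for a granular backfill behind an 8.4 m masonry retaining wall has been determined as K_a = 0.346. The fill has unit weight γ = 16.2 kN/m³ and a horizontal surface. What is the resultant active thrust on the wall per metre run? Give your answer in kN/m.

198 kN/m

P = ½ K_a γ H² = 0.5 × 0.346 × 16.2 × 8.4² = 197.8 kN/m.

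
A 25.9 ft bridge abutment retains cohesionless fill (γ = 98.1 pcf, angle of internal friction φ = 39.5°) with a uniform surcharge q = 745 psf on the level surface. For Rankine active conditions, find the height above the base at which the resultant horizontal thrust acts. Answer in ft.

10.2 ft

K_a = 0.2224.
Triangular part P₁ = ½K_aγH² = 7319 at H/3 = 8.633 ft; rectangular part P₂ = K_a q H = 4292 at H/2 = 12.95 ft.
ȳ = (P₁·8.633 + P₂·12.95)/(P₁+P₂) = 10.23 ft.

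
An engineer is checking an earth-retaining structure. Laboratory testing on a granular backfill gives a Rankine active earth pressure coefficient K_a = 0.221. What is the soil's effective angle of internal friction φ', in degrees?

39.6°

K_a = tan²(45° − φ/2) ⇒ 45° − φ/2 = arctan(√0.221) = 25.18°.
φ = 2(45° − 25.18°) = 39.64°.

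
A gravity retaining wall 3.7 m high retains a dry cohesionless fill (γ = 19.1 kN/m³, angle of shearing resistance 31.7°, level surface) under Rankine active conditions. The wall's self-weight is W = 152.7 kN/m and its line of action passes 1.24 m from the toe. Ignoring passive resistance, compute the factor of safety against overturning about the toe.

K_a = tan²(45° − 31.7°/2) = 0.3111.
P_a = ½K_aγH² = 0.5×0.3111×19.1×3.7² = 40.67 kN/m, acting at H/3 = 1.233 m above the base.
Overturning moment M_o = P_a × H/3 = 40.67 × 1.233 = 50.16.
Resisting moment M_r = W × 1.24 = 152.7 × 1.24 = 189.3.
FS_overturning = M_r/M_o = 189.3/50.16 = 3.775.

3.77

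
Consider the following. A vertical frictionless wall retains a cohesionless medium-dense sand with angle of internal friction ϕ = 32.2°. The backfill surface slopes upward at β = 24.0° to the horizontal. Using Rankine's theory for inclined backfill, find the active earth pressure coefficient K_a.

0.413

K_a = cos β · (cos β − √(cos²β − cos²φ)) / (cos β + √(cos²β − cos²φ)).
cos β = 0.9135, cos φ = 0.8462, √(cos²β − cos²φ) = 0.3443.
K_a = 0.9135 × (0.9135 − 0.3443)/(0.9135 + 0.3443) = 0.4135.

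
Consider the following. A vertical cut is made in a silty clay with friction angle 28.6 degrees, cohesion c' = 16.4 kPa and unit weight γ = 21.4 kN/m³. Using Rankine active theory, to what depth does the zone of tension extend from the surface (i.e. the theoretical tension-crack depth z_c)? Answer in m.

2.58 m

K_a = tan²(45° − 28.6°/2) = 0.3525; √K_a = 0.5938.
The active pressure is zero where K_a γ z = 2c√K_a, so z_c = 2c/(γ√K_a) = 2×16.4/(21.4×0.5938) = 2.581 m.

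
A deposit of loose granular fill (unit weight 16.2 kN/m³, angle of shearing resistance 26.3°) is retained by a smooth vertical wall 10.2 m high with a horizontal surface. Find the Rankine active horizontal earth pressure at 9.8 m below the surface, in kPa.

K_a = (1 − sin φ)/(1 + sin φ) = 0.3859.
σ_h = K_a γ z = 0.3859 × 16.2 × 9.8 = 61.27 kPa.

61.3 kPa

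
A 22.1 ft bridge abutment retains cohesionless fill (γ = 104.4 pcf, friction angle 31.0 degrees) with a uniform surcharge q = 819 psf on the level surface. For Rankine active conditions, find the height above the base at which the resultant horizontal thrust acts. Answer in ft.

K_a = 0.3201.
Triangular part P₁ = ½K_aγH² = 8161 at H/3 = 7.367 ft; rectangular part P₂ = K_a q H = 5794 at H/2 = 11.05 ft.
ȳ = (P₁·7.367 + P₂·11.05)/(P₁+P₂) = 8.896 ft.

8.90 ft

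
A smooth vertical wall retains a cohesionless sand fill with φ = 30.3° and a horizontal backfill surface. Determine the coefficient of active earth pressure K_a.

0.329

K_a = (1 − sin φ)/(1 + sin φ) = (1 − sin 30.3°)/(1 + sin 30.3°) = 0.3293.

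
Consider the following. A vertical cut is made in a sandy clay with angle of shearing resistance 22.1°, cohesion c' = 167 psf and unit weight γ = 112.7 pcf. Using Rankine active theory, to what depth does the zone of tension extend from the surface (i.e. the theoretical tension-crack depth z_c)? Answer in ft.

4.40 ft

K_a = tan²(45° − 22.1°/2) = 0.4533; √K_a = 0.6732.
The active pressure is zero where K_a γ z = 2c√K_a, so z_c = 2c/(γ√K_a) = 2×167/(112.7×0.6732) = 4.402 ft.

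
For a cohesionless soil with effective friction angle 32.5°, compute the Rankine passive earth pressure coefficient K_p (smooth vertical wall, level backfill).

K_p = (1 + sin φ)/(1 − sin φ) = tan²(45° + 32.5°/2) = 3.322.

3.32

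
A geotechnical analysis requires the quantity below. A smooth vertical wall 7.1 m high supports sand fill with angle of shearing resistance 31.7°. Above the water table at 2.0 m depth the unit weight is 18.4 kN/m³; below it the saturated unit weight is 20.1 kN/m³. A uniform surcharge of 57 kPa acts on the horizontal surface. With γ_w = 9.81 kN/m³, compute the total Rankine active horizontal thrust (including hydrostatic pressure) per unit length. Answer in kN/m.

365 kN/m

K_a = tan²(45° − φ/2) = 0.3111.
γ' = 20.1 − 9.81 = 10.29 kN/m³. h₂ = H − d_w = 5.1 m.
σ'_h: at surface K_a·q = 17.73; at WT K_a(q+γd_w) = 29.18; at base K_a(q+γd_w+γ'h₂) = 45.50 kPa.
P₁ = ½(17.73+29.18)×2.0 = 46.91; P₂ = ½(29.18+45.50)×5.1 = 190.4; P_w = ½γ_w h₂² = 127.6.
Total = 46.91+190.4+127.6 = 364.9 kN/m.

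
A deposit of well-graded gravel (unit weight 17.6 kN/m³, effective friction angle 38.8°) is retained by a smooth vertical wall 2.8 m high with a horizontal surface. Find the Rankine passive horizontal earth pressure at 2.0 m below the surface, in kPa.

153 kPa

K_p = (1 + sin φ)/(1 − sin φ) = 4.356.
σ_h = K_p γ z = 4.356 × 17.6 × 2.0 = 153.3 kPa.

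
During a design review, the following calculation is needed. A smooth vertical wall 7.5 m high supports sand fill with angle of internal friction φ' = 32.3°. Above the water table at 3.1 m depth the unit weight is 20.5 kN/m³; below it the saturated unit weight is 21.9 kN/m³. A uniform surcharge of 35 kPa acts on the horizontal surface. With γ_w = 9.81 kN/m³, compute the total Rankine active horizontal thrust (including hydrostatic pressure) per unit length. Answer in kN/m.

K_a = tan²(45° − φ/2) = 0.3035.
γ' = 21.9 − 9.81 = 12.09 kN/m³. h₂ = H − d_w = 4.4 m.
σ'_h: at surface K_a·q = 10.62; at WT K_a(q+γd_w) = 29.91; at base K_a(q+γd_w+γ'h₂) = 46.05 kPa.
P₁ = ½(10.62+29.91)×3.1 = 62.82; P₂ = ½(29.91+46.05)×4.4 = 167.1; P_w = ½γ_w h₂² = 94.96.
Total = 62.82+167.1+94.96 = 324.9 kN/m.

325 kN/m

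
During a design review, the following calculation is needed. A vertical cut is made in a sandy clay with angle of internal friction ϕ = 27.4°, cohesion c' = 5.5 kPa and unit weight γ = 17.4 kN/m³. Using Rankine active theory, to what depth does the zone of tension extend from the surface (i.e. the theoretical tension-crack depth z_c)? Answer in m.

K_a = tan²(45° − 27.4°/2) = 0.3697; √K_a = 0.6080.
The active pressure is zero where K_a γ z = 2c√K_a, so z_c = 2c/(γ√K_a) = 2×5.5/(17.4×0.6080) = 1.040 m.

1.04 m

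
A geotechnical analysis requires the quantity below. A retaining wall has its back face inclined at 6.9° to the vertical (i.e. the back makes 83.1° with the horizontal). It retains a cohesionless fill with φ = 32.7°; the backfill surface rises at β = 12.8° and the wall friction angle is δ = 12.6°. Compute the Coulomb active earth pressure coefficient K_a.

K_a = sin²(α+φ) / [sin²α · sin(α−δ) · (1 + √{sin(φ+δ)sin(φ−β) / (sin(α−δ)sin(α+β))})²].
With α = 83.1°, φ = 32.7°, δ = 12.6°, β = 12.8°: K_a = 0.3837.

0.384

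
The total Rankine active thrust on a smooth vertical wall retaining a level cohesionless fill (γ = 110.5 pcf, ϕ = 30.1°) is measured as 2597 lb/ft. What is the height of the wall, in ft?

11.9 ft

K_a = 0.3320. P_a = ½ K_a γ H² ⇒ H = √(2P_a/(K_a γ)).
H = √(2×2597/(0.3320×110.5)) = 11.90 ft.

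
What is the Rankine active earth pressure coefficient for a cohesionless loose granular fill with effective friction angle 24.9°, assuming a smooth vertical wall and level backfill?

K_a = (1 − sin φ)/(1 + sin φ) = (1 − sin 24.9°)/(1 + sin 24.9°) = 0.4074.

0.407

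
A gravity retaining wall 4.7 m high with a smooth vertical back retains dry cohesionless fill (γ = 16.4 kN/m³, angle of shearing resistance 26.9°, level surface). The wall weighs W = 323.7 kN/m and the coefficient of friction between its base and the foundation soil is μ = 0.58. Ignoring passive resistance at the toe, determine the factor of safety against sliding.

K_a = tan²(45° − 26.9°/2) = 0.3770.
P_a = ½K_aγH² = 0.5×0.3770×16.4×4.7² = 68.29 kN/m, acting at H/3 = 1.567 m above the base.
FS_sliding = μW / P_a = 0.58×323.7 / 68.29 = 2.749.

2.75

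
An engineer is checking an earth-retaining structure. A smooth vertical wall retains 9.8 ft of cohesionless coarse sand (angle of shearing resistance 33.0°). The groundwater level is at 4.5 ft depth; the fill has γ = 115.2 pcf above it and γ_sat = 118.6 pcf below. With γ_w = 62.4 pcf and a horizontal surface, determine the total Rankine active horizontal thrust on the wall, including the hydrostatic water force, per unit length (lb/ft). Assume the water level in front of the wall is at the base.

K_a = tan²(45° − φ/2) = 0.2948.
γ' = 118.6 − 62.4 = 56.20 pcf. Depth below WT = 5.3 ft.
σ'_h at WT = K_a γ d_w = 152.8 psf; at base = 152.8 + K_a γ' × 5.3 = 240.6 psf.
P₁ (0–4.5 ft) = ½×152.8×4.5 = 343.9. P₂ (4.5–9.8 ft) = ½(152.8+240.6)×5.3 = 1043.
P_w = ½ γ_w h₂² = 0.5×62.4×5.3² = 876.4. Total = 343.9+1043+876.4 = 2263 lb/ft.

2260 lb/ft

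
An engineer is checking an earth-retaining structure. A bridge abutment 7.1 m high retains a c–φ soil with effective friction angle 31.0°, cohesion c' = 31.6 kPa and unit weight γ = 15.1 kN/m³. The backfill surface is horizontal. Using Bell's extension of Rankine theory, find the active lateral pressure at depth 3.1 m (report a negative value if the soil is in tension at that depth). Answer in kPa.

K_a = (1 − sin φ)/(1 + sin φ) = 0.3201.
σ_a = K_a γ z − 2c√K_a = 0.3201×15.1×3.1 − 2×31.6×0.5658 = -20.77 kPa.

-20.8 kPa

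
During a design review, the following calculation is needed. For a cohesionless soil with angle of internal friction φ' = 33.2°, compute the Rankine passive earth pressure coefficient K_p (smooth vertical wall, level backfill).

K_p = (1 + sin φ)/(1 − sin φ) = tan²(45° + 33.2°/2) = 3.421.

3.42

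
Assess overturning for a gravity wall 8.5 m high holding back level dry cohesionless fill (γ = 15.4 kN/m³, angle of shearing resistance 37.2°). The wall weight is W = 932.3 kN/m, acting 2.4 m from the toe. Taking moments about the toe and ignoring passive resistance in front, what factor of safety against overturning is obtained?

K_a = tan²(45° − 37.2°/2) = 0.2464.
P_a = ½K_aγH² = 0.5×0.2464×15.4×8.5² = 137.1 kN/m, acting at H/3 = 2.833 m above the base.
Overturning moment M_o = P_a × H/3 = 137.1 × 2.833 = 388.4.
Resisting moment M_r = W × 2.4 = 932.3 × 2.4 = 2238.
FS_overturning = M_r/M_o = 2238/388.4 = 5.761.

5.76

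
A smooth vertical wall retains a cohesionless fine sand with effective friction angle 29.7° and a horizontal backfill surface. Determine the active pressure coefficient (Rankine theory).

0.337

K_a = tan²(45° − φ/2) = tan²(30.15°) = 0.3374.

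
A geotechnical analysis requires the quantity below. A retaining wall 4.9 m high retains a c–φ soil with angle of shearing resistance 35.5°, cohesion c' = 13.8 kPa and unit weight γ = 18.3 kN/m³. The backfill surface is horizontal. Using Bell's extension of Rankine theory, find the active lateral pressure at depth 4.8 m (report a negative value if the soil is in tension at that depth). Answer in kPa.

K_a = (1 − sin φ)/(1 + sin φ) = 0.2653.
σ_a = K_a γ z − 2c√K_a = 0.2653×18.3×4.8 − 2×13.8×0.5150 = 9.085 kPa.

9.09 kPa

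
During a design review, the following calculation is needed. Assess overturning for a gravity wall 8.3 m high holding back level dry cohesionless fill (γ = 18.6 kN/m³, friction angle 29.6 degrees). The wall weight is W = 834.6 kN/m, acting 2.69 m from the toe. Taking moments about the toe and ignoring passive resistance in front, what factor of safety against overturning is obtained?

3.74

K_a = tan²(45° − 29.6°/2) = 0.3387.
P_a = ½K_aγH² = 0.5×0.3387×18.6×8.3² = 217.0 kN/m, acting at H/3 = 2.767 m above the base.
Overturning moment M_o = P_a × H/3 = 217.0 × 2.767 = 600.4.
Resisting moment M_r = W × 2.69 = 834.6 × 2.69 = 2245.
FS_overturning = M_r/M_o = 2245/600.4 = 3.739.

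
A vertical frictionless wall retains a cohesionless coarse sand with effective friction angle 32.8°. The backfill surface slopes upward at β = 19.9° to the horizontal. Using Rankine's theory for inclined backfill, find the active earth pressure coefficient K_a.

0.358

K_a = cos β · (cos β − √(cos²β − cos²φ)) / (cos β + √(cos²β − cos²φ)).
cos β = 0.9403, cos φ = 0.8406, √(cos²β − cos²φ) = 0.4214.
K_a = 0.9403 × (0.9403 − 0.4214)/(0.9403 + 0.4214) = 0.3583.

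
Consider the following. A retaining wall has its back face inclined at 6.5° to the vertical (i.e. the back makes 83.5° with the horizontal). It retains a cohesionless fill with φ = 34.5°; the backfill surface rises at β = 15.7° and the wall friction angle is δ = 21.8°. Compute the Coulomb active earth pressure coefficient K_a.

K_a = sin²(α+φ) / [sin²α · sin(α−δ) · (1 + √{sin(φ+δ)sin(φ−β) / (sin(α−δ)sin(α+β))})²].
With α = 83.5°, φ = 34.5°, δ = 21.8°, β = 15.7°: K_a = 0.3707.

0.371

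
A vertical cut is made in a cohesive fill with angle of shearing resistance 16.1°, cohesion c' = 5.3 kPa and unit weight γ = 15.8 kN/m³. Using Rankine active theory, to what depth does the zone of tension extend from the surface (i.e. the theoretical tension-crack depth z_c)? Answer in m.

0.892 m

K_a = tan²(45° − 16.1°/2) = 0.5658; √K_a = 0.7522.
The active pressure is zero where K_a γ z = 2c√K_a, so z_c = 2c/(γ√K_a) = 2×5.3/(15.8×0.7522) = 0.8919 m.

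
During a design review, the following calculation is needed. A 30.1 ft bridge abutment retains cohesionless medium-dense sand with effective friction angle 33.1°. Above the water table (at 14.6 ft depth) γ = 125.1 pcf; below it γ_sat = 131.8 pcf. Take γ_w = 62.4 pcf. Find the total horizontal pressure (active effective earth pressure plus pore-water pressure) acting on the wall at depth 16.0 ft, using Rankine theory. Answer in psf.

652 psf

K_a = (1 − sin φ)/(1 + sin φ) = 0.2936.
γ' = 131.8 − 62.4 = 69.40 pcf.
Effective vertical stress at 16.0 ft: σ'_v = 125.1×14.6 + 69.40×1.40 = 1924 psf.
σ'_h = K_a σ'_v = 0.2936 × 1924 = 564.7 psf; u = γ_w × 1.40 = 87.36 psf.
Total σ_h = 564.7 + 87.36 = 652.1 psf.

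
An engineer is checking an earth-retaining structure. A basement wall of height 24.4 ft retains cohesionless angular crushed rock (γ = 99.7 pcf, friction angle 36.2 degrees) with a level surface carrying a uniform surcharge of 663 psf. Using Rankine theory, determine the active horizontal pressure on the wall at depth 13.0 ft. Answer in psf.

K_a = (1 − sin φ)/(1 + sin φ) = 0.2574.
σ_v = γz + q = 99.7 × 13.0 + 663 = 1959 psf.
σ_h = K_a σ_v = 0.2574 × 1959 = 504.2 psf.

504 psf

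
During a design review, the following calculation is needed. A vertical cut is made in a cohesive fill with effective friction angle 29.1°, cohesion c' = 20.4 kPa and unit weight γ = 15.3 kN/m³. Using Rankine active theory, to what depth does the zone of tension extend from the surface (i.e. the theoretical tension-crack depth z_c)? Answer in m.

K_a = tan²(45° − 29.1°/2) = 0.3456; √K_a = 0.5879.
The active pressure is zero where K_a γ z = 2c√K_a, so z_c = 2c/(γ√K_a) = 2×20.4/(15.3×0.5879) = 4.536 m.

4.54 m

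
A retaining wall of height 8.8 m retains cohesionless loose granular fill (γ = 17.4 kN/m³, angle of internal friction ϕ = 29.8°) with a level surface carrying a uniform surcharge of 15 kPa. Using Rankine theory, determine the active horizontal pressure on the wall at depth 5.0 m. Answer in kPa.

34.3 kPa

K_a = (1 − sin φ)/(1 + sin φ) = 0.3360.
σ_v = γz + q = 17.4 × 5.0 + 15 = 102.0 kPa.
σ_h = K_a σ_v = 0.3360 × 102.0 = 34.27 kPa.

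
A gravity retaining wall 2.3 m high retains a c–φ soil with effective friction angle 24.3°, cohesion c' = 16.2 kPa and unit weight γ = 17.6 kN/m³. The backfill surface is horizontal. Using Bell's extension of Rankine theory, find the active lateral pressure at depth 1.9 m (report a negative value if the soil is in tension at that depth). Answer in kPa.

K_a = (1 − sin φ)/(1 + sin φ) = 0.4169.
σ_a = K_a γ z − 2c√K_a = 0.4169×17.6×1.9 − 2×16.2×0.6457 = -6.979 kPa.

-6.98 kPa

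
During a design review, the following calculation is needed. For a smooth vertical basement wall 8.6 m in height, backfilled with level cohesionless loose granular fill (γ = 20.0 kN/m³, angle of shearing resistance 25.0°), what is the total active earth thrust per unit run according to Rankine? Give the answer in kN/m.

300 kN/m

K_a = tan²(45° − φ/2) = 0.4059.
P_a = ½ K_a γ H² = 0.5 × 0.4059 × 20.0 × 8.6² = 300.2 kN/m.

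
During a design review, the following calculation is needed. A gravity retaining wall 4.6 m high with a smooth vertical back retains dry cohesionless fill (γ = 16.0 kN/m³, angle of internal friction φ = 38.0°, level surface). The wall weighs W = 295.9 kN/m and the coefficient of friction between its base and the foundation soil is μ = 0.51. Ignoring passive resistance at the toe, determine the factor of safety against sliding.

3.75

K_a = tan²(45° − 38.0°/2) = 0.2379.
P_a = ½K_aγH² = 0.5×0.2379×16.0×4.6² = 40.27 kN/m, acting at H/3 = 1.533 m above the base.
FS_sliding = μW / P_a = 0.51×295.9 / 40.27 = 3.748.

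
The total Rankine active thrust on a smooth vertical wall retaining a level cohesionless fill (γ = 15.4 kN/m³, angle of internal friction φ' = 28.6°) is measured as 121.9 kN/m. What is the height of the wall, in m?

6.70 m

K_a = 0.3525. P_a = ½ K_a γ H² ⇒ H = √(2P_a/(K_a γ)).
H = √(2×121.9/(0.3525×15.4)) = 6.701 m.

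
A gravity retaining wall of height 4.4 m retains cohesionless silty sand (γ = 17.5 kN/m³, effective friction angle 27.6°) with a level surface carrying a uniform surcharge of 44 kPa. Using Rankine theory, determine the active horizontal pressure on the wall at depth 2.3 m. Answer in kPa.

30.9 kPa

K_a = (1 − sin φ)/(1 + sin φ) = 0.3668.
σ_v = γz + q = 17.5 × 2.3 + 44 = 84.25 kPa.
σ_h = K_a σ_v = 0.3668 × 84.25 = 30.90 kPa.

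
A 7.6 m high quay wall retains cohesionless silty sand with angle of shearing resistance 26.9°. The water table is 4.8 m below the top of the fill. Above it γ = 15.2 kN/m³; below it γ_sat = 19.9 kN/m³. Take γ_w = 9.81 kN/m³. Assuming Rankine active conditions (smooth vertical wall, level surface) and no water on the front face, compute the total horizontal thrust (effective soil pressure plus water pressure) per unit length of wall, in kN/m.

196 kN/m

K_a = tan²(45° − φ/2) = 0.3770.
γ' = 19.9 − 9.81 = 10.09 kN/m³. Depth below WT = 2.8 m.
σ'_h at WT = K_a γ d_w = 27.51 kPa; at base = 27.51 + K_a γ' × 2.8 = 38.16 kPa.
P₁ (0–4.8 m) = ½×27.51×4.8 = 66.01. P₂ (4.8–7.6 m) = ½(27.51+38.16)×2.8 = 91.93.
P_w = ½ γ_w h₂² = 0.5×9.81×2.8² = 38.46. Total = 66.01+91.93+38.46 = 196.4 kN/m.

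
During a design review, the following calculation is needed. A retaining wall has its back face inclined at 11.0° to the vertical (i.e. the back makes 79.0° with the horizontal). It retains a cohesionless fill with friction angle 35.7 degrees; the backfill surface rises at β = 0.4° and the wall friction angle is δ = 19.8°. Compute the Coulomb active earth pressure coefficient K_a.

K_a = sin²(α+φ) / [sin²α · sin(α−δ) · (1 + √{sin(φ+δ)sin(φ−β) / (sin(α−δ)sin(α+β))})²].
With α = 79.0°, φ = 35.7°, δ = 19.8°, β = 0.4°: K_a = 0.3252.

0.325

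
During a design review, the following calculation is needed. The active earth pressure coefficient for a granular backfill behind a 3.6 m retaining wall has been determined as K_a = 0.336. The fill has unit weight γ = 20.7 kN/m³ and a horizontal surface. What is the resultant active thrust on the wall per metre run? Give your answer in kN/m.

45.1 kN/m

P = ½ K_a γ H² = 0.5 × 0.336 × 20.7 × 3.6² = 45.07 kN/m.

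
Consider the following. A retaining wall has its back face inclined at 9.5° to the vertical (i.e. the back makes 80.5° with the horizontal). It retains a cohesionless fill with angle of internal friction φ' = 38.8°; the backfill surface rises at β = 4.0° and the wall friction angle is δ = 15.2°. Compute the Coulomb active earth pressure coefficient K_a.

K_a = sin²(α+φ) / [sin²α · sin(α−δ) · (1 + √{sin(φ+δ)sin(φ−β) / (sin(α−δ)sin(α+β))})²].
With α = 80.5°, φ = 38.8°, δ = 15.2°, β = 4.0°: K_a = 0.2927.

0.293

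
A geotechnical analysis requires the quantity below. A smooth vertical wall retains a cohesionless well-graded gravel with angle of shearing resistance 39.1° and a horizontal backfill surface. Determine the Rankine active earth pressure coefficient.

0.226

K_a = tan²(45° − φ/2) = tan²(25.45°) = 0.2265.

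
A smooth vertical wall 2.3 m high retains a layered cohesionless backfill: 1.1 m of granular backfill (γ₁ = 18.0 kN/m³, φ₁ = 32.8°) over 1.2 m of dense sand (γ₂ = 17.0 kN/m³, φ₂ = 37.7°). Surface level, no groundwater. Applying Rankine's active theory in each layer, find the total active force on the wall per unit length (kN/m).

11.9 kN/m

K_a1 = tan²(45°−32.8°/2) = 0.2973; K_a2 = tan²(45°−37.7°/2) = 0.2411.
Layer 1: σ at base = K_a1 γ₁ h₁ = 5.886 kPa; P₁ = ½×5.886×1.1 = 3.237.
Layer 2: σ_v at top = γ₁h₁ = 19.80; σ_h top = K_a2×19.80 = 4.773; σ_h base = K_a2×(19.80+17.0×1.2) = 9.691.
P₂ = ½(4.773+9.691)×1.2 = 8.678. Total P_a = 3.237+8.678 = 11.92 kN/m.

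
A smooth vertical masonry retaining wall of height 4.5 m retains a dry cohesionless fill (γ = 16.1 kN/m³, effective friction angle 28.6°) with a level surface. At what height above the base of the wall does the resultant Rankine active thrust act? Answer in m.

K_a = 0.3525.
The pressure distribution is triangular, so the resultant acts at H/3 above the base = 4.5/3 = 1.500 m.

1.50 m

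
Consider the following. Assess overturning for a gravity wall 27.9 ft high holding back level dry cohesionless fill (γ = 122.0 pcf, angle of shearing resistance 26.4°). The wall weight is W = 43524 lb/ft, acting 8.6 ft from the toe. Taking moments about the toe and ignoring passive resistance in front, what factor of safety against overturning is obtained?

2.20

K_a = tan²(45° − 26.4°/2) = 0.3844.
P_a = ½K_aγH² = 0.5×0.3844×122.0×27.9² = 18250 lb/ft, acting at H/3 = 9.300 ft above the base.
Overturning moment M_o = P_a × H/3 = 18250 × 9.300 = 169800.
Resisting moment M_r = W × 8.6 = 43524 × 8.6 = 374300.
FS_overturning = M_r/M_o = 374300/169800 = 2.205.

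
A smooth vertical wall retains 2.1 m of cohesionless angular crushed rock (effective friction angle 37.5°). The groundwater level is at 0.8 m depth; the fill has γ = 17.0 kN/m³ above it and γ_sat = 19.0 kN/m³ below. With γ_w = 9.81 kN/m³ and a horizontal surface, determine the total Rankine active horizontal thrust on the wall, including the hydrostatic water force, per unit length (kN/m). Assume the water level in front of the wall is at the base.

K_a = tan²(45° − φ/2) = 0.2432.
γ' = 19.0 − 9.81 = 9.190 kN/m³. Depth below WT = 1.3 m.
σ'_h at WT = K_a γ d_w = 3.307 kPa; at base = 3.307 + K_a γ' × 1.3 = 6.213 kPa.
P₁ (0–0.8 m) = ½×3.307×0.8 = 1.323. P₂ (0.8–2.1 m) = ½(3.307+6.213)×1.3 = 6.188.
P_w = ½ γ_w h₂² = 0.5×9.81×1.3² = 8.289. Total = 1.323+6.188+8.289 = 15.80 kN/m.

15.8 kN/m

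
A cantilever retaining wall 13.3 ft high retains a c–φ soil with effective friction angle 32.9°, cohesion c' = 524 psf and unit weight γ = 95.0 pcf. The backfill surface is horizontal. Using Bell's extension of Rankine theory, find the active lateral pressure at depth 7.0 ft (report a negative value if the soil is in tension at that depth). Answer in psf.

-373 psf

K_a = (1 − sin φ)/(1 + sin φ) = 0.2960.
σ_a = K_a γ z − 2c√K_a = 0.2960×95.0×7.0 − 2×524×0.5441 = -373.3 psf.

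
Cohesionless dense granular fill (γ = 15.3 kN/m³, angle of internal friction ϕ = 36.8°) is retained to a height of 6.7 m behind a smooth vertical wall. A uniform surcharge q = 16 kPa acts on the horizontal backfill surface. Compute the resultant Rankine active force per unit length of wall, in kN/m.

113 kN/m

K_a = tan²(45° − φ/2) = 0.2508.
Soil triangle: ½ K_a γ H² = 0.5×0.2508×15.3×6.7² = 86.11 kN/m.
Surcharge rectangle: K_a q H = 0.2508×16×6.7 = 26.88 kN/m.
Total = 86.11 + 26.88 = 113.0 kN/m.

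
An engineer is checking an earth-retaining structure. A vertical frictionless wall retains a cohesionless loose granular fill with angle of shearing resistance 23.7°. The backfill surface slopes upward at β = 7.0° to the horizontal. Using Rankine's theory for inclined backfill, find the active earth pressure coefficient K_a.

K_a = cos β · (cos β − √(cos²β − cos²φ)) / (cos β + √(cos²β − cos²φ)).
cos β = 0.9925, cos φ = 0.9157, √(cos²β − cos²φ) = 0.3830.
K_a = 0.9925 × (0.9925 − 0.3830)/(0.9925 + 0.3830) = 0.4398.

0.440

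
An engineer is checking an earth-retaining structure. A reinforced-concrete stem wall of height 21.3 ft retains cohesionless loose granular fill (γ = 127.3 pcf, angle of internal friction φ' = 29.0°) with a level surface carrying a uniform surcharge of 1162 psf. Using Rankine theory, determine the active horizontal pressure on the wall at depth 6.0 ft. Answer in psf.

668 psf

K_a = (1 − sin φ)/(1 + sin φ) = 0.3470.
σ_v = γz + q = 127.3 × 6.0 + 1162 = 1926 psf.
σ_h = K_a σ_v = 0.3470 × 1926 = 668.2 psf.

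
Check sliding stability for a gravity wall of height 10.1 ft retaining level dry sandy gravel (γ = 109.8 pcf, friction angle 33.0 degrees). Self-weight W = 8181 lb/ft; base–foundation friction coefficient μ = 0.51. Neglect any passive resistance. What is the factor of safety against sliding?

K_a = tan²(45° − 33.0°/2) = 0.2948.
P_a = ½K_aγH² = 0.5×0.2948×109.8×10.1² = 1651 lb/ft, acting at H/3 = 3.367 ft above the base.
FS_sliding = μW / P_a = 0.51×8181 / 1651 = 2.527.

2.53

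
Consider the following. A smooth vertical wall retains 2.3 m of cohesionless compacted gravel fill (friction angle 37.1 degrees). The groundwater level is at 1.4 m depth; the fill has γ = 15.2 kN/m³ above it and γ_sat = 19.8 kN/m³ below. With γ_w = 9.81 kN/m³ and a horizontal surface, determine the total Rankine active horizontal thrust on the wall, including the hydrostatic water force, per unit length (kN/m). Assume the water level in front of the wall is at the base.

13.4 kN/m

K_a = tan²(45° − φ/2) = 0.2475.
γ' = 19.8 − 9.81 = 9.990 kN/m³. Depth below WT = 0.9 m.
σ'_h at WT = K_a γ d_w = 5.267 kPa; at base = 5.267 + K_a γ' × 0.9 = 7.492 kPa.
P₁ (0–1.4 m) = ½×5.267×1.4 = 3.687. P₂ (1.4–2.3 m) = ½(5.267+7.492)×0.9 = 5.741.
P_w = ½ γ_w h₂² = 0.5×9.81×0.9² = 3.973. Total = 3.687+5.741+3.973 = 13.40 kN/m.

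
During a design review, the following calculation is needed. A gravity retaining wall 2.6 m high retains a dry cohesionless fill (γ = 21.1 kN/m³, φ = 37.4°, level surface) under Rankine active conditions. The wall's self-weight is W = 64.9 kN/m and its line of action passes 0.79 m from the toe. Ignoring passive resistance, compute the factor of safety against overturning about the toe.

K_a = tan²(45° − 37.4°/2) = 0.2443.
P_a = ½K_aγH² = 0.5×0.2443×21.1×2.6² = 17.42 kN/m, acting at H/3 = 0.8667 m above the base.
Overturning moment M_o = P_a × H/3 = 17.42 × 0.8667 = 15.10.
Resisting moment M_r = W × 0.79 = 64.9 × 0.79 = 51.27.
FS_overturning = M_r/M_o = 51.27/15.10 = 3.396.

3.40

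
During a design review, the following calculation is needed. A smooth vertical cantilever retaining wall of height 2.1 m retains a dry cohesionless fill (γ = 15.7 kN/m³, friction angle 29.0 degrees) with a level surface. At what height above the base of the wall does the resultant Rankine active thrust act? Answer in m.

0.700 m

K_a = 0.3470.
The pressure distribution is triangular, so the resultant acts at H/3 above the base = 2.1/3 = 0.7000 m.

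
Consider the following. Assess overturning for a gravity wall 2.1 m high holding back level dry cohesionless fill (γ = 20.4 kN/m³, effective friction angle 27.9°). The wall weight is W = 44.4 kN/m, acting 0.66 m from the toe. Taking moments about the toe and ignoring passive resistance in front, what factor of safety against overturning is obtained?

K_a = tan²(45° − 27.9°/2) = 0.3625.
P_a = ½K_aγH² = 0.5×0.3625×20.4×2.1² = 16.30 kN/m, acting at H/3 = 0.7000 m above the base.
Overturning moment M_o = P_a × H/3 = 16.30 × 0.7000 = 11.41.
Resisting moment M_r = W × 0.66 = 44.4 × 0.66 = 29.30.
FS_overturning = M_r/M_o = 29.30/11.41 = 2.568.

2.57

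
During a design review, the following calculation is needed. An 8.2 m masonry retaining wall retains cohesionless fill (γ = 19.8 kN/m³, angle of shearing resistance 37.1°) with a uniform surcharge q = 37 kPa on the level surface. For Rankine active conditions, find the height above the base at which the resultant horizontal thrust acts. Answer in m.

K_a = 0.2475.
Triangular part P₁ = ½K_aγH² = 164.8 at H/3 = 2.733 m; rectangular part P₂ = K_a q H = 75.09 at H/2 = 4.100 m.
ȳ = (P₁·2.733 + P₂·4.100)/(P₁+P₂) = 3.161 m.

3.16 m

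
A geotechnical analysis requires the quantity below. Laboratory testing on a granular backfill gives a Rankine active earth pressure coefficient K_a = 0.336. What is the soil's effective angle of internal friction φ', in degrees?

29.8°

K_a = tan²(45° − φ/2) ⇒ 45° − φ/2 = arctan(√0.336) = 30.10°.
φ = 2(45° − 30.10°) = 29.80°.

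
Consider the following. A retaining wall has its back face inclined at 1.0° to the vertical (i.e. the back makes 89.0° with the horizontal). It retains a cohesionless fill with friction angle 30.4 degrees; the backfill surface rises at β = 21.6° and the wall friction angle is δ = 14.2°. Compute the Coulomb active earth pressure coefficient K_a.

K_a = sin²(α+φ) / [sin²α · sin(α−δ) · (1 + √{sin(φ+δ)sin(φ−β) / (sin(α−δ)sin(α+β))})²].
With α = 89.0°, φ = 30.4°, δ = 14.2°, β = 21.6°: K_a = 0.4350.

0.435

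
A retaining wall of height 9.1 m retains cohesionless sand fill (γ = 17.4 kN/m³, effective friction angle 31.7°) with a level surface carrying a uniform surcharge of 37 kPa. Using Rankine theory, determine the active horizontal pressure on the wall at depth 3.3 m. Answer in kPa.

K_a = (1 − sin φ)/(1 + sin φ) = 0.3111.
σ_v = γz + q = 17.4 × 3.3 + 37 = 94.42 kPa.
σ_h = K_a σ_v = 0.3111 × 94.42 = 29.37 kPa.

29.4 kPa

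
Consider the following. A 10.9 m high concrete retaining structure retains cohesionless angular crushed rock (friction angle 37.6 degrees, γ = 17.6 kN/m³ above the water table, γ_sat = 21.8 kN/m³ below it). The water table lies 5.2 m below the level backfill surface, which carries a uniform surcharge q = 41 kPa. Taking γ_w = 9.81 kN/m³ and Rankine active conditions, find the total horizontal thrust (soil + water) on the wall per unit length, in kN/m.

K_a = tan²(45° − φ/2) = 0.2421.
γ' = 21.8 − 9.81 = 11.99 kN/m³. h₂ = H − d_w = 5.7 m.
σ'_h: at surface K_a·q = 9.927; at WT K_a(q+γd_w) = 32.09; at base K_a(q+γd_w+γ'h₂) = 48.63 kPa.
P₁ = ½(9.927+32.09)×5.2 = 109.2; P₂ = ½(32.09+48.63)×5.7 = 230.1; P_w = ½γ_w h₂² = 159.4.
Total = 109.2+230.1+159.4 = 498.7 kN/m.

499 kN/m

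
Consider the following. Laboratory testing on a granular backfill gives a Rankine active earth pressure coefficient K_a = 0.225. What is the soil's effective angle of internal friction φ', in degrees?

39.2°

K_a = tan²(45° − φ/2) ⇒ 45° − φ/2 = arctan(√0.225) = 25.38°.
φ = 2(45° − 25.38°) = 39.25°.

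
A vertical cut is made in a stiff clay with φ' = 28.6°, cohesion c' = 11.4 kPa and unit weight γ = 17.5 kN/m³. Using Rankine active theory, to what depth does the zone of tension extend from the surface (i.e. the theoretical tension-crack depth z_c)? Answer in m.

K_a = tan²(45° − 28.6°/2) = 0.3525; √K_a = 0.5938.
The active pressure is zero where K_a γ z = 2c√K_a, so z_c = 2c/(γ√K_a) = 2×11.4/(17.5×0.5938) = 2.194 m.

2.19 m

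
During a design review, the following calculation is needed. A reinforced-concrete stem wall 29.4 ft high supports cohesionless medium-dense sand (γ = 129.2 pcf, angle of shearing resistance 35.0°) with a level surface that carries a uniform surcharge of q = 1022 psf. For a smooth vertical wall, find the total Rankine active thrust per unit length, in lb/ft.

K_a = tan²(45° − φ/2) = 0.2710.
Soil triangle: ½ K_a γ H² = 0.5×0.2710×129.2×29.4² = 15130 lb/ft.
Surcharge rectangle: K_a q H = 0.2710×1022×29.4 = 8142 lb/ft.
Total = 15130 + 8142 = 23270 lb/ft.

23300 lb/ft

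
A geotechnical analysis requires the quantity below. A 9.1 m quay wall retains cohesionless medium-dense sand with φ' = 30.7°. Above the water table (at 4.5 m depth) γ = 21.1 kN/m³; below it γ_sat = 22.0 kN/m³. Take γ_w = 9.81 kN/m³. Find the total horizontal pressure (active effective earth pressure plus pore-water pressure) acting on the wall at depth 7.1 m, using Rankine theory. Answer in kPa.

66.5 kPa

K_a = (1 − sin φ)/(1 + sin φ) = 0.3240.
γ' = 22.0 − 9.81 = 12.19 kN/m³.
Effective vertical stress at 7.1 m: σ'_v = 21.1×4.5 + 12.19×2.60 = 126.6 kPa.
σ'_h = K_a σ'_v = 0.3240 × 126.6 = 41.04 kPa; u = γ_w × 2.60 = 25.51 kPa.
Total σ_h = 41.04 + 25.51 = 66.54 kPa.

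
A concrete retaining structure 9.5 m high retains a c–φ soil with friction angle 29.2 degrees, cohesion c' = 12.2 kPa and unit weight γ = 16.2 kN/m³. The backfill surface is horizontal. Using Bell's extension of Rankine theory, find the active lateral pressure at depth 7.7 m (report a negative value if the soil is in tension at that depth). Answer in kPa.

K_a = (1 − sin φ)/(1 + sin φ) = 0.3442.
σ_a = K_a γ z − 2c√K_a = 0.3442×16.2×7.7 − 2×12.2×0.5867 = 28.62 kPa.

28.6 kPa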